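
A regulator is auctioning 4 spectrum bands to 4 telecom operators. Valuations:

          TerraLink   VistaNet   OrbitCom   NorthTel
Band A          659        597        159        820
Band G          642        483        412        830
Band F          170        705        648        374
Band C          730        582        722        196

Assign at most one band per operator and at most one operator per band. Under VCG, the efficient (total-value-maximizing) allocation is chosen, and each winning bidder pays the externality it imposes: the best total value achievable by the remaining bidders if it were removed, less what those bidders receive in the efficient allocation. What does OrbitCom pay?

OrbitCom pays $71M.

Efficient allocation: TerraLink→Band A ($659M), VistaNet→Band F ($705M), OrbitCom→Band C ($722M), NorthTel→Band G ($830M); total welfare W = $2916M.
OrbitCom receives Band C at value $722M, so the others get W − 722 = $2194M.
Without OrbitCom: best allocation of the remaining 3 bidders over all 4 bands is TerraLink→Band C ($730M), VistaNet→Band F ($705M), NorthTel→Band G ($830M), total $2265M.
VCG payment = (others' best without OrbitCom) − (others' welfare with OrbitCom) = 2265 − 2194 = $71M.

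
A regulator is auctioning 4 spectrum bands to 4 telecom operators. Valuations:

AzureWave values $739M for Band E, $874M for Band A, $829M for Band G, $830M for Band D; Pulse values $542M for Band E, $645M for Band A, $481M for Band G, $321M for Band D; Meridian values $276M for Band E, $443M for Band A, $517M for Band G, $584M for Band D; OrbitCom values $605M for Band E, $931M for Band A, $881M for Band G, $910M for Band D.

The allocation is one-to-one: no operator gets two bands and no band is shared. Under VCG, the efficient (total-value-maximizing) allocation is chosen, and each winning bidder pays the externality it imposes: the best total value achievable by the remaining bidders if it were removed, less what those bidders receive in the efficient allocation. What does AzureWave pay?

Efficient allocation: AzureWave→Band G ($829M), Pulse→Band E ($542M), Meridian→Band D ($584M), OrbitCom→Band A ($931M); total welfare W = $2886M.
AzureWave receives Band G at value $829M, so the others get W − 829 = $2057M.
Without AzureWave: best allocation of the remaining 3 bidders over all 4 bands is Pulse→Band A ($645M), Meridian→Band D ($584M), OrbitCom→Band G ($881M), total $2110M.
VCG payment = (others' best without AzureWave) − (others' welfare with AzureWave) = 2110 − 2057 = $53M.

AzureWave pays $53M.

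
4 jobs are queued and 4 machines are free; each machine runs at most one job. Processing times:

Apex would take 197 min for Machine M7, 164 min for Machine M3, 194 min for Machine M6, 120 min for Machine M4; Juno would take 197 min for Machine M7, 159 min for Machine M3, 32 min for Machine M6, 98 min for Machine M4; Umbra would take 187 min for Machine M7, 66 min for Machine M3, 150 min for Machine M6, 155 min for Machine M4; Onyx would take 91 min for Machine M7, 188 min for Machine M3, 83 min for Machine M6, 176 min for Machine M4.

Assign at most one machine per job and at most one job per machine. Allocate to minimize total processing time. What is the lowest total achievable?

Min total: 309 min

Treat this as an assignment problem: match each job to one machine.
Optimal: Apex→Machine M4 (120 min), Juno→Machine M6 (32 min), Umbra→Machine M3 (66 min), Onyx→Machine M7 (91 min) — total 120+32+66+91 = 309 min.
Swapping Umbra↔Apex (Umbra→Machine M4 155 min, Apex→Machine M3 164 min) adds 133.
Checked against all permutations: 309 min is optimal.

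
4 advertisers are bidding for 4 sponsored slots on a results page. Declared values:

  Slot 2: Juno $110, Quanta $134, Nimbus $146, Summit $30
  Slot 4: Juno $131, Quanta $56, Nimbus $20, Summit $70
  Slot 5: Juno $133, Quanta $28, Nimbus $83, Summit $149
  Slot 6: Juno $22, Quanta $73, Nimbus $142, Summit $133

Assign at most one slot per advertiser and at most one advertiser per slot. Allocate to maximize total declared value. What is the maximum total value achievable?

Optimal: Juno→Slot 4 ($131), Quanta→Slot 2 ($134), Nimbus→Slot 6 ($142), Summit→Slot 5 ($149) — total 131+134+142+149 = $556.

Maximum total: $556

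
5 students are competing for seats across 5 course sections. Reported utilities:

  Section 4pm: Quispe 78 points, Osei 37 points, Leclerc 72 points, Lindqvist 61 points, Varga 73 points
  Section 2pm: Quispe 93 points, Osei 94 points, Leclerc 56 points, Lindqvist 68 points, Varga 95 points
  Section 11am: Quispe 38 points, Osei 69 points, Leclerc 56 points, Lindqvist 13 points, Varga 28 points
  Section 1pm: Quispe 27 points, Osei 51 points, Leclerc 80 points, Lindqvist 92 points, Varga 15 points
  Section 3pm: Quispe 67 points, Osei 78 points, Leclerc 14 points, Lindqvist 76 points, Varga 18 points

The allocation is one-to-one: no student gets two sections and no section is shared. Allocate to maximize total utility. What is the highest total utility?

Maximum total: 399 points

Optimal: Quispe→Section 4pm (78 points), Osei→Section 3pm (78 points), Leclerc→Section 11am (56 points), Lindqvist→Section 1pm (92 points), Varga→Section 2pm (95 points) — total 78+78+56+92+95 = 399 points.
Row-greedy (each student in turn takes its best remaining section) gives 340 points, worse by 59.
Next-best assignment: Quispe→Section 4pm, Osei→Section 11am, Leclerc→Section 1pm, Lindqvist→Section 3pm, Varga→Section 2pm = 398 points.
Every other assignment is strictly worse.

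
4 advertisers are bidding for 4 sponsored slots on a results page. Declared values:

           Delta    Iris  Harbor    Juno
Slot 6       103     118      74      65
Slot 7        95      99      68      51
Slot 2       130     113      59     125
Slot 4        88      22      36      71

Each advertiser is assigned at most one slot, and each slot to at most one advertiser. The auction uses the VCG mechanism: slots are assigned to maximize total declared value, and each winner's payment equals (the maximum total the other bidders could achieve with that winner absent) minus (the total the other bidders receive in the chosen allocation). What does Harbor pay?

Efficient allocation: Delta→Slot 4 ($88), Iris→Slot 6 ($118), Harbor→Slot 7 ($68), Juno→Slot 2 ($125); total welfare W = $399.
Harbor receives Slot 7 at value $68, so the others get W − 68 = $331.
Without Harbor: best allocation of the remaining 3 bidders over all 4 slots is Delta→Slot 7 ($95), Iris→Slot 6 ($118), Juno→Slot 2 ($125), total $338.
VCG payment = (others' best without Harbor) − (others' welfare with Harbor) = 338 − 331 = $7.

Harbor pays $7.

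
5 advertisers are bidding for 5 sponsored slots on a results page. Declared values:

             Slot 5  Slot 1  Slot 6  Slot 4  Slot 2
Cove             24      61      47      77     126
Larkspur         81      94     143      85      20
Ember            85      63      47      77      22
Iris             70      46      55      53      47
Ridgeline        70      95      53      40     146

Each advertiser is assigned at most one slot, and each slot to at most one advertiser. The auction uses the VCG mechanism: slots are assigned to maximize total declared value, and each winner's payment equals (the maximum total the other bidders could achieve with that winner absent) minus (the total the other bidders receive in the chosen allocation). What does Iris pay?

Iris pays $10.

Efficient allocation: Cove→Slot 2 ($126), Larkspur→Slot 6 ($143), Ember→Slot 4 ($77), Iris→Slot 5 ($70), Ridgeline→Slot 1 ($95); total welfare W = $511.
Iris receives Slot 5 at value $70, so the others get W − 70 = $441.
Without Iris: best allocation of the remaining 4 bidders over all 5 slots is Cove→Slot 4 ($77), Larkspur→Slot 6 ($143), Ember→Slot 5 ($85), Ridgeline→Slot 2 ($146), total $451.
VCG payment = (others' best without Iris) − (others' welfare with Iris) = 451 − 441 = $10.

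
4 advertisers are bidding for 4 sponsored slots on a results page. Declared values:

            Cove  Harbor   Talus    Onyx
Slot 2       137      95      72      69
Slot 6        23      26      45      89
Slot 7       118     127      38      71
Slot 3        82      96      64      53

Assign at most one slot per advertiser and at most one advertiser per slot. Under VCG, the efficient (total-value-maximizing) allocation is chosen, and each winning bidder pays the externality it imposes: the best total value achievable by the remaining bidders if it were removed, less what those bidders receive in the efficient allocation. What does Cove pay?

Cove pays $8.

Efficient allocation: Cove→Slot 2 ($137), Harbor→Slot 7 ($127), Talus→Slot 3 ($64), Onyx→Slot 6 ($89); total welfare W = $417.
Cove receives Slot 2 at value $137, so the others get W − 137 = $280.
Without Cove: best allocation of the remaining 3 bidders over all 4 slots is Harbor→Slot 7 ($127), Talus→Slot 2 ($72), Onyx→Slot 6 ($89), total $288.
VCG payment = (others' best without Cove) − (others' welfare with Cove) = 288 − 280 = $8.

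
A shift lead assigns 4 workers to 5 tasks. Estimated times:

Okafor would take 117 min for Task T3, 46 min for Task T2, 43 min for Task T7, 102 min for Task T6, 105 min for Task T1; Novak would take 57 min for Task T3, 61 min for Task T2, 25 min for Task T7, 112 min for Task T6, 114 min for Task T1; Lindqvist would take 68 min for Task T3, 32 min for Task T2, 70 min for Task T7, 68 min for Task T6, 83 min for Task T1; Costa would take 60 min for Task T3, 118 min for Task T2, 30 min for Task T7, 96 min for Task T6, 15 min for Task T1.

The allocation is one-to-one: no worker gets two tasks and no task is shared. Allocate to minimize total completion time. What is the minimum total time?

Optimal: Okafor→Task T7 (43 min), Novak→Task T3 (57 min), Lindqvist→Task T2 (32 min), Costa→Task T1 (15 min) — total 43+57+32+15 = 147 min.
Column-greedy (each task in turn goes to its cheapest remaining worker) gives 221 min, worse by 74.
Next-best assignment: Okafor→Task T2, Novak→Task T7, Lindqvist→Task T3, Costa→Task T1 = 154 min.
Checked against all permutations: 147 min is optimal.

Minimum total: 147 min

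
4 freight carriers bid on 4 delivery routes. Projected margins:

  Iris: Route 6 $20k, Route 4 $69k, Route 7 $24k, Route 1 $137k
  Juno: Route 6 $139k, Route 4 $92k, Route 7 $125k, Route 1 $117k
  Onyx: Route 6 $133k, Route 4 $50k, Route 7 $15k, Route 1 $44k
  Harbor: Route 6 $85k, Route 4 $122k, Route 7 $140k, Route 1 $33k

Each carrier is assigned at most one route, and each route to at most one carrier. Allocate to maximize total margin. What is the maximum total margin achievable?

Maximum total: $517k

Treat this as an assignment problem: match each carrier to one route.
Optimal: Iris→Route 1 ($137k), Juno→Route 7 ($125k), Onyx→Route 6 ($133k), Harbor→Route 4 ($122k) — total 137+125+133+122 = $517k.
Checked against all permutations: $517k is optimal.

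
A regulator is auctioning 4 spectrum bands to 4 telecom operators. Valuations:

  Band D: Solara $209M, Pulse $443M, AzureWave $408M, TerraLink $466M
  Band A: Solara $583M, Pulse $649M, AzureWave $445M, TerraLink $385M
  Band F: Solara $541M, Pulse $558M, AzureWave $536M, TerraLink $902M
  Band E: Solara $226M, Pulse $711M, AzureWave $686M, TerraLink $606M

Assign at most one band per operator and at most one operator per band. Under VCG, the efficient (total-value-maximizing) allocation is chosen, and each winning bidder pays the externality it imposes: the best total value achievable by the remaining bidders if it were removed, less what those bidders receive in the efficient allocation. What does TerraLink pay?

Efficient allocation: Solara→Band A ($583M), Pulse→Band D ($443M), AzureWave→Band E ($686M), TerraLink→Band F ($902M); total welfare W = $2614M.
TerraLink receives Band F at value $902M, so the others get W − 902 = $1712M.
Without TerraLink: best allocation of the remaining 3 bidders over all 4 bands is Solara→Band F ($541M), Pulse→Band A ($649M), AzureWave→Band E ($686M), total $1876M.
VCG payment = (others' best without TerraLink) − (others' welfare with TerraLink) = 1876 − 1712 = $164M.

TerraLink pays $164M.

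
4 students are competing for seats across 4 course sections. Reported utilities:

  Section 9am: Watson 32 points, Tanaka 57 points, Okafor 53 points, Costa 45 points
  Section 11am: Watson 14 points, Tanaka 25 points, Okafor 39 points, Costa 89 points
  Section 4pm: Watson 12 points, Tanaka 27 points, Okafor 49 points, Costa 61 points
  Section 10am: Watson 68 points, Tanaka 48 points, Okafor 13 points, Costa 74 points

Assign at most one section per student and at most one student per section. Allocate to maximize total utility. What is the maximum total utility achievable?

Maximum total: 263 points

Treat this as an assignment problem: match each student to one section.
Optimal: Watson→Section 10am (68 points), Tanaka→Section 9am (57 points), Okafor→Section 4pm (49 points), Costa→Section 11am (89 points) — total 68+57+49+89 = 263 points.
Checked against all permutations: 263 points is optimal.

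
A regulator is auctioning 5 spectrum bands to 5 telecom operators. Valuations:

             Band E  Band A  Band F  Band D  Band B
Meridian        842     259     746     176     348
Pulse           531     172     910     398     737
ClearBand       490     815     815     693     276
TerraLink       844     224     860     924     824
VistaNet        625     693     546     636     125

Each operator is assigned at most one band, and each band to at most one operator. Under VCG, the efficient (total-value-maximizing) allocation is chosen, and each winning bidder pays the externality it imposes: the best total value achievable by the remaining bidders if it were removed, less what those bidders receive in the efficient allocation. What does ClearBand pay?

Efficient allocation: Meridian→Band E ($842M), Pulse→Band F ($910M), ClearBand→Band A ($815M), TerraLink→Band B ($824M), VistaNet→Band D ($636M); total welfare W = $4027M.
ClearBand receives Band A at value $815M, so the others get W − 815 = $3212M.
Without ClearBand: best allocation of the remaining 4 bidders over all 5 bands is Meridian→Band E ($842M), Pulse→Band F ($910M), TerraLink→Band D ($924M), VistaNet→Band A ($693M), total $3369M.
VCG payment = (others' best without ClearBand) − (others' welfare with ClearBand) = 3369 − 3212 = $157M.

ClearBand pays $157M.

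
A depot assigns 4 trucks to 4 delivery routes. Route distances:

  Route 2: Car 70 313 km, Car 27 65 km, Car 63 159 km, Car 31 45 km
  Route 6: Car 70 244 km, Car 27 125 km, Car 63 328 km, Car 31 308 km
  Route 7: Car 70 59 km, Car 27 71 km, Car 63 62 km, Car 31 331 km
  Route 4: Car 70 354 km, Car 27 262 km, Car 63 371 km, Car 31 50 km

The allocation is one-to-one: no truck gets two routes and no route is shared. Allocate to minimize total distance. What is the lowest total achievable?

Min total: 393 km

Optimal: Car 70→Route 7 (59 km), Car 27→Route 6 (125 km), Car 63→Route 2 (159 km), Car 31→Route 4 (50 km) — total 59+125+159+50 = 393 km.
Min-entry greedy (repeatedly take the single cheapest remaining cell) gives 600 km, worse by 207.
Next-best assignment: Car 70→Route 6, Car 27→Route 2, Car 63→Route 7, Car 31→Route 4 = 421 km.
Every other assignment is strictly worse.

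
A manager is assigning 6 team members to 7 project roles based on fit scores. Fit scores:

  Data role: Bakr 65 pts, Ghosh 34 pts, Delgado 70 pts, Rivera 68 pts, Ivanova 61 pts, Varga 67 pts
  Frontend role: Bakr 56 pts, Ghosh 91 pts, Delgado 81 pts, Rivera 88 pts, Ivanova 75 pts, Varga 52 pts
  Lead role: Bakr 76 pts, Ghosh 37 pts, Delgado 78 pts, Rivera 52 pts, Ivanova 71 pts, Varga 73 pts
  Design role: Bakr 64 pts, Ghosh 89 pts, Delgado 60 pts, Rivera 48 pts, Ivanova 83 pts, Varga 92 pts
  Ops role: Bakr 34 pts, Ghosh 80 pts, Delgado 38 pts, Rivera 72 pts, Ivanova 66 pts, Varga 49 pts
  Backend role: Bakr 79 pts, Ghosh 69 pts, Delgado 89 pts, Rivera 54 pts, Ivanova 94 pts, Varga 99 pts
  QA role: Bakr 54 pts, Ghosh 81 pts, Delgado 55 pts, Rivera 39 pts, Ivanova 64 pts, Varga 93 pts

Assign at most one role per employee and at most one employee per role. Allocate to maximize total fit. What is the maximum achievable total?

Optimal: Bakr→Lead role (76 pts), Ghosh→Design role (89 pts), Delgado→Data role (70 pts), Rivera→Frontend role (88 pts), Ivanova→Backend role (94 pts), Varga→QA role (93 pts) — total 76+89+70+88+94+93 = 510 pts.
Max-entry greedy (repeatedly take the single best remaining cell) gives 488 pts, worse by 22.

Maximum total: 510 pts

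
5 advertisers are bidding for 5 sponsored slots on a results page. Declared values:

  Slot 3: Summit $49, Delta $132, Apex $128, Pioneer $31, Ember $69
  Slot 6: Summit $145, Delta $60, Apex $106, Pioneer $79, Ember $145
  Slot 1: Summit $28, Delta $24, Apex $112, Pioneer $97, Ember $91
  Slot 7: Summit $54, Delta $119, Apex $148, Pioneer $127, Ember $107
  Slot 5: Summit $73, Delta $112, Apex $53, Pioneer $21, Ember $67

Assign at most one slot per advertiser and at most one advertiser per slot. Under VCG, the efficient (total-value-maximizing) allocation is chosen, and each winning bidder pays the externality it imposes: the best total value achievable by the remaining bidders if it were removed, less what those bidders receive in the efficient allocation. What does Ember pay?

Efficient allocation: Summit→Slot 6 ($145), Delta→Slot 5 ($112), Apex→Slot 3 ($128), Pioneer→Slot 7 ($127), Ember→Slot 1 ($91); total welfare W = $603.
Ember receives Slot 1 at value $91, so the others get W − 91 = $512.
Without Ember: best allocation of the remaining 4 bidders over all 5 slots is Summit→Slot 6 ($145), Delta→Slot 3 ($132), Apex→Slot 7 ($148), Pioneer→Slot 1 ($97), total $522.
VCG payment = (others' best without Ember) − (others' welfare with Ember) = 522 − 512 = $10.

Ember pays $10.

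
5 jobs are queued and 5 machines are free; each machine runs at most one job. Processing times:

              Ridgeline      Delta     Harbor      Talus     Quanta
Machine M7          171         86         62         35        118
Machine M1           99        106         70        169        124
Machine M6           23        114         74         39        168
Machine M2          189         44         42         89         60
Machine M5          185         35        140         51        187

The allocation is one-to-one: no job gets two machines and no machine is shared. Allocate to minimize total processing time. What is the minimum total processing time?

Min total: 223 min

Optimal: Ridgeline→Machine M6 (23 min), Delta→Machine M5 (35 min), Harbor→Machine M1 (70 min), Talus→Machine M7 (35 min), Quanta→Machine M2 (60 min) — total 23+35+70+35+60 = 223 min.
Row-greedy (each job in turn takes its cheapest remaining machine) gives 259 min, worse by 36.
Next-best assignment: Ridgeline→Machine M6, Delta→Machine M5, Harbor→Machine M2, Talus→Machine M7, Quanta→Machine M1 = 259 min.
Every other assignment is strictly worse.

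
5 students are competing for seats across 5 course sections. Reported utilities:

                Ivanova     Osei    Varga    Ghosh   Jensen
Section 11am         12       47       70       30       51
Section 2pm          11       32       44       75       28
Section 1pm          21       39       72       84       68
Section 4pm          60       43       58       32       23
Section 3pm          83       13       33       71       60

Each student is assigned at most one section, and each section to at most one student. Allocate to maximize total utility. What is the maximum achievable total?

Treat this as an assignment problem: match each student to one section.
Optimal: Ivanova→Section 3pm (83 points), Osei→Section 4pm (43 points), Varga→Section 11am (70 points), Ghosh→Section 2pm (75 points), Jensen→Section 1pm (68 points) — total 83+43+70+75+68 = 339 points.
Row-greedy (each student in turn takes its best remaining section) gives 300 points, worse by 39.

Maximum total: 339 points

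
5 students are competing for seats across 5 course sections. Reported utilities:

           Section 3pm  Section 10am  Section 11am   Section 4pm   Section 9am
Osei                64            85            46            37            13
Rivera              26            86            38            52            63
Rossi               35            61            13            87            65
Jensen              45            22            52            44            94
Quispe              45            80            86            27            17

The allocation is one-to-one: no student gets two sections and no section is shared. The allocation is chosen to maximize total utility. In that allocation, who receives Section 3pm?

Osei receives Section 3pm.

This is a one-to-one assignment (maximum-weight bipartite matching).
Optimal: Osei→Section 3pm (64 points), Rivera→Section 10am (86 points), Rossi→Section 4pm (87 points), Jensen→Section 9am (94 points), Quispe→Section 11am (86 points) — total 64+86+87+94+86 = 417 points.
Row-greedy (each student in turn takes its best remaining section) gives 332 points, worse by 85.
Every other assignment is strictly worse.
Osei's own top section is Section 10am (85 points), but forcing Osei→Section 10am and reassigning the rest optimally gives only 378 points — worse by 39.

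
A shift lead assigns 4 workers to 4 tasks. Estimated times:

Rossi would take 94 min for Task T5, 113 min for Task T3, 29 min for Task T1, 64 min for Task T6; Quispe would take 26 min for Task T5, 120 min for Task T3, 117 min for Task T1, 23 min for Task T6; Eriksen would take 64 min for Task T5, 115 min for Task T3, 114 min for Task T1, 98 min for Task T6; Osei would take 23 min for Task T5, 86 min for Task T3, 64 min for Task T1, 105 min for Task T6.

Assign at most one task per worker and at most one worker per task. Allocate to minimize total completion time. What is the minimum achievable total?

This is a one-to-one assignment (minimum-cost bipartite matching).
Optimal: Rossi→Task T1 (29 min), Quispe→Task T6 (23 min), Eriksen→Task T3 (115 min), Osei→Task T5 (23 min) — total 29+23+115+23 = 190 min.
Column-greedy (each task in turn goes to its cheapest remaining worker) gives 273 min, worse by 83.
Next-best assignment: Rossi→Task T1, Quispe→Task T6, Eriksen→Task T5, Osei→Task T3 = 202 min.
Every other assignment is strictly worse.

Min total: 190 min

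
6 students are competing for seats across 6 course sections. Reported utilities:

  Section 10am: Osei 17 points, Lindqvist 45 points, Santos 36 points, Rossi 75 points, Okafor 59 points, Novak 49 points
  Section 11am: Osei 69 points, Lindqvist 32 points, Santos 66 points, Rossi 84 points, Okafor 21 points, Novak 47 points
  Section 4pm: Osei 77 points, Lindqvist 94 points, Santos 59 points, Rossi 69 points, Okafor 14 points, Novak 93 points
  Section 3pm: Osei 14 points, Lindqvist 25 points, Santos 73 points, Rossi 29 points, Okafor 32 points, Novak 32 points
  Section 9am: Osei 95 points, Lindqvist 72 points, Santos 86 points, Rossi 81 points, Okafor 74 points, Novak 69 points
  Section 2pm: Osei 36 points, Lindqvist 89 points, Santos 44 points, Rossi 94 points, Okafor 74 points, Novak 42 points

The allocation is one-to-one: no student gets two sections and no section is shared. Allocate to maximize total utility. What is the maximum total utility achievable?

This is the linear assignment problem.
Optimal: Osei→Section 9am (95 points), Lindqvist→Section 2pm (89 points), Santos→Section 3pm (73 points), Rossi→Section 11am (84 points), Okafor→Section 10am (59 points), Novak→Section 4pm (93 points) — total 95+89+73+84+59+93 = 493 points.
Column-greedy (each section in turn goes to its best remaining student) gives 427 points, worse by 66.

Maximum total: 493 points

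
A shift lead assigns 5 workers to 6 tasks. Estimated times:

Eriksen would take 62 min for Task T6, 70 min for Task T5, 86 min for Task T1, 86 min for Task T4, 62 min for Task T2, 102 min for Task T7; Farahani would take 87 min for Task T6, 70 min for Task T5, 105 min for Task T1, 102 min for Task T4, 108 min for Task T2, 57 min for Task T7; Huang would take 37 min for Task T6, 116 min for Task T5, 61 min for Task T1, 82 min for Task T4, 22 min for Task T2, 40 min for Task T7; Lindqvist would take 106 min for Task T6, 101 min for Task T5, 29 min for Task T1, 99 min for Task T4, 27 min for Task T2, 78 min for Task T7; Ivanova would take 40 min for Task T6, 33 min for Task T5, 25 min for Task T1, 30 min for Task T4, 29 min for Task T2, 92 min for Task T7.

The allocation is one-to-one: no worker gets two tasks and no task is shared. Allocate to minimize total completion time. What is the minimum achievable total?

Minimum total: 200 min

This is a one-to-one assignment (minimum-cost bipartite matching).
Optimal: Eriksen→Task T6 (62 min), Farahani→Task T7 (57 min), Huang→Task T2 (22 min), Lindqvist→Task T1 (29 min), Ivanova→Task T4 (30 min) — total 62+57+22+29+30 = 200 min.
Min-entry greedy (repeatedly take the single cheapest remaining cell) gives 265 min, worse by 65.
Next-best assignment: Eriksen→Task T6, Farahani→Task T7, Huang→Task T2, Lindqvist→Task T1, Ivanova→Task T5 = 203 min.
Swapping Lindqvist↔Farahani (Lindqvist→Task T7 78 min, Farahani→Task T1 105 min) adds 97.
No other one-to-one assignment undercuts 200 min.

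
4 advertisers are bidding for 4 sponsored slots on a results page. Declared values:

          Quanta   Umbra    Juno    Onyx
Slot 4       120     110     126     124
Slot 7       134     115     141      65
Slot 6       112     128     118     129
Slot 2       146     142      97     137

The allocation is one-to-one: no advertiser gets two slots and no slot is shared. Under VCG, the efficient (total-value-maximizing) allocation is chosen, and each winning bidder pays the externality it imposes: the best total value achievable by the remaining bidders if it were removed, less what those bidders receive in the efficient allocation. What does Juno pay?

Efficient allocation: Quanta→Slot 2 ($146), Umbra→Slot 6 ($128), Juno→Slot 7 ($141), Onyx→Slot 4 ($124); total welfare W = $539.
Juno receives Slot 7 at value $141, so the others get W − 141 = $398.
Without Juno: best allocation of the remaining 3 bidders over all 4 slots is Quanta→Slot 7 ($134), Umbra→Slot 2 ($142), Onyx→Slot 6 ($129), total $405.
VCG payment = (others' best without Juno) − (others' welfare with Juno) = 405 − 398 = $7.

Juno pays $7.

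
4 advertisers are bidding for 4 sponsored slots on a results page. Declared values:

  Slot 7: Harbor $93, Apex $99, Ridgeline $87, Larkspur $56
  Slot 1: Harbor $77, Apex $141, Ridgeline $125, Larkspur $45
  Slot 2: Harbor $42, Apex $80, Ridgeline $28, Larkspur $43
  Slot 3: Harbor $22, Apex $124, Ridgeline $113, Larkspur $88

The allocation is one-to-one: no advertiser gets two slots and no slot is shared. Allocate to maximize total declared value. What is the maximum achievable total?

Maximum total: $390

This is the linear assignment problem.
Optimal: Harbor→Slot 7 ($93), Apex→Slot 1 ($141), Ridgeline→Slot 3 ($113), Larkspur→Slot 2 ($43) — total 93+141+113+43 = $390.
Column-greedy (each slot in turn goes to its best remaining advertiser) gives $289, worse by 101.
Next-best assignment: Harbor→Slot 7, Apex→Slot 2, Ridgeline→Slot 1, Larkspur→Slot 3 = $386.
Every other assignment is strictly worse.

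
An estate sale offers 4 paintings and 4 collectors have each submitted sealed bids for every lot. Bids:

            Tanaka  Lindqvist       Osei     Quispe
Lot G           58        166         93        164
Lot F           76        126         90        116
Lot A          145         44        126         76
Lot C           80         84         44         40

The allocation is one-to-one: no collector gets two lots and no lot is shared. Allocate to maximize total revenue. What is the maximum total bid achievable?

Treat this as an assignment problem: match each collector to one lot.
Optimal: Tanaka→Lot C ($80), Lindqvist→Lot F ($126), Osei→Lot A ($126), Quispe→Lot G ($164) — total 80+126+126+164 = $496.
Max-entry greedy (repeatedly take the single best remaining cell) gives $471, worse by 25.
Next-best assignment: Tanaka→Lot C, Lindqvist→Lot G, Osei→Lot A, Quispe→Lot F = $488.
No other one-to-one assignment exceeds $496.

Maximum total: $496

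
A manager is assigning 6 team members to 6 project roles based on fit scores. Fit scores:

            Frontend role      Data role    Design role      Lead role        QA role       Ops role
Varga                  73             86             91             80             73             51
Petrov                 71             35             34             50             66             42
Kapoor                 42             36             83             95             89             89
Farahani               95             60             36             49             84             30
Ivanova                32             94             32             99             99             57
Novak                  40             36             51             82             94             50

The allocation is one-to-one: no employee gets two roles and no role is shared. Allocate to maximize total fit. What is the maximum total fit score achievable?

Optimal: Varga→Design role (91 pts), Petrov→QA role (66 pts), Kapoor→Ops role (89 pts), Farahani→Frontend role (95 pts), Ivanova→Data role (94 pts), Novak→Lead role (82 pts) — total 91+66+89+95+94+82 = 517 pts.
Row-greedy (each employee in turn takes its best remaining role) gives 485 pts, worse by 32.
Next-best assignment: Varga→Design role, Petrov→Lead role, Kapoor→Ops role, Farahani→Frontend role, Ivanova→Data role, Novak→QA role = 513 pts.
Every other assignment is strictly worse.

Max total: 517 pts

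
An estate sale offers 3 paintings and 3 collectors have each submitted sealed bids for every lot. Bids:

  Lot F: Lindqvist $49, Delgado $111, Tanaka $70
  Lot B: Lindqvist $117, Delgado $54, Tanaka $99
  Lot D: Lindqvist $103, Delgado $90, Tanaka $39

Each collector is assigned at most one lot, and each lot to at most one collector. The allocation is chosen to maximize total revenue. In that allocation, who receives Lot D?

Optimal: Lindqvist→Lot D ($103), Delgado→Lot F ($111), Tanaka→Lot B ($99) — total 103+111+99 = $313.
Column-greedy (each lot in turn goes to its best remaining collector) gives $267, worse by 46.
Every other assignment is strictly worse.
Lindqvist's own top lot is Lot B ($117), but forcing Lindqvist→Lot B and reassigning the rest optimally gives only $277 — worse by 36.

Lindqvist receives Lot D.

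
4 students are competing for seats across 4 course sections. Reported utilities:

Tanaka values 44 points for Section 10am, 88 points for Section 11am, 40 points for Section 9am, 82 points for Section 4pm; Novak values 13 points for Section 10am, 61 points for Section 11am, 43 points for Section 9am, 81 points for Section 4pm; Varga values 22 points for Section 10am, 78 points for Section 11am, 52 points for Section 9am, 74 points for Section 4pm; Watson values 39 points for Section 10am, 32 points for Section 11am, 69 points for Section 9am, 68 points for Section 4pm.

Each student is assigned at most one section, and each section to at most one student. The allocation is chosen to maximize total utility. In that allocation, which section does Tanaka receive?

Optimal: Tanaka→Section 10am (44 points), Novak→Section 4pm (81 points), Varga→Section 11am (78 points), Watson→Section 9am (69 points) — total 44+81+78+69 = 272 points.
Row-greedy (each student in turn takes its best remaining section) gives 260 points, worse by 12.
Every other assignment is strictly worse.
Tanaka's own top section is Section 11am (88 points), but forcing Tanaka→Section 11am and reassigning the rest optimally gives only 260 points — worse by 12.

Tanaka receives Section 10am.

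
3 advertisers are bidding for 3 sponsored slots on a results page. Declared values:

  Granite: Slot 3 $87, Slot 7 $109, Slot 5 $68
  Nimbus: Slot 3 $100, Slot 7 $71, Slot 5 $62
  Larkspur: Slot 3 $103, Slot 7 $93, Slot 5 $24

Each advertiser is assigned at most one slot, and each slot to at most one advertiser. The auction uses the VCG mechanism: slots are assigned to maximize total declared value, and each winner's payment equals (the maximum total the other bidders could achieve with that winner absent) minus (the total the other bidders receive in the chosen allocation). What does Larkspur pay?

Larkspur pays $38.

Efficient allocation: Granite→Slot 7 ($109), Nimbus→Slot 5 ($62), Larkspur→Slot 3 ($103); total welfare W = $274.
Larkspur receives Slot 3 at value $103, so the others get W − 103 = $171.
Without Larkspur: best allocation of the remaining 2 bidders over all 3 slots is Granite→Slot 7 ($109), Nimbus→Slot 3 ($100), total $209.
VCG payment = (others' best without Larkspur) − (others' welfare with Larkspur) = 209 − 171 = $38.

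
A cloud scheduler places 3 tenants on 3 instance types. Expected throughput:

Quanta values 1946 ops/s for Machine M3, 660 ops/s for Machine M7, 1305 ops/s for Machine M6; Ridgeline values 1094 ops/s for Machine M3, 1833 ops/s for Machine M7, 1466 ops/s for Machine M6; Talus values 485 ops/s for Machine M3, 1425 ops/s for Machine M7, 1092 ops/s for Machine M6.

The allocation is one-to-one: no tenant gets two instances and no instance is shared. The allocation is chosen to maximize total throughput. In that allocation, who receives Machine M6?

Optimal: Quanta→Machine M3 (1946 ops/s), Ridgeline→Machine M7 (1833 ops/s), Talus→Machine M6 (1092 ops/s) — total 1946+1833+1092 = 4871 ops/s.
Swapping Talus↔Quanta (Talus→Machine M3 485 ops/s, Quanta→Machine M6 1305 ops/s) loses 1248.
Talus's own top instance is Machine M7 (1425 ops/s), but forcing Talus→Machine M7 and reassigning the rest optimally gives only 4837 ops/s — worse by 34.

Talus receives Machine M6.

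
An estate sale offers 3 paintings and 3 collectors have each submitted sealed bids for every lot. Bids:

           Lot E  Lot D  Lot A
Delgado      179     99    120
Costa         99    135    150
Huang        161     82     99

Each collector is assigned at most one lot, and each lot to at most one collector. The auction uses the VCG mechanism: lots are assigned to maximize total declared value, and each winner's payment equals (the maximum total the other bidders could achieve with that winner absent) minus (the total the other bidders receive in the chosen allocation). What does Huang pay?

Huang pays $74.

Efficient allocation: Delgado→Lot A ($120), Costa→Lot D ($135), Huang→Lot E ($161); total welfare W = $416.
Huang receives Lot E at value $161, so the others get W − 161 = $255.
Without Huang: best allocation of the remaining 2 bidders over all 3 lots is Delgado→Lot E ($179), Costa→Lot A ($150), total $329.
VCG payment = (others' best without Huang) − (others' welfare with Huang) = 329 − 255 = $74.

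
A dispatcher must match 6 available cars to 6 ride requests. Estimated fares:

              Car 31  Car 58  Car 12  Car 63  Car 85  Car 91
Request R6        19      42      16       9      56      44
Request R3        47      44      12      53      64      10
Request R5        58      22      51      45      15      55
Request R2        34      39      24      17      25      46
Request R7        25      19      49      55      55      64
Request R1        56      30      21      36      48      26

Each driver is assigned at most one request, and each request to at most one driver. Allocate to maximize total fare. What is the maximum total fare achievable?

Max total: $319

Optimal: Car 31→Request R1 ($56), Car 58→Request R2 ($39), Car 12→Request R5 ($51), Car 63→Request R3 ($53), Car 85→Request R6 ($56), Car 91→Request R7 ($64) — total 56+39+51+53+56+64 = $319.
Next-best assignment: Car 31→Request R1, Car 58→Request R6, Car 12→Request R5, Car 63→Request R7, Car 85→Request R3, Car 91→Request R2 = $314.
No other one-to-one assignment exceeds $319.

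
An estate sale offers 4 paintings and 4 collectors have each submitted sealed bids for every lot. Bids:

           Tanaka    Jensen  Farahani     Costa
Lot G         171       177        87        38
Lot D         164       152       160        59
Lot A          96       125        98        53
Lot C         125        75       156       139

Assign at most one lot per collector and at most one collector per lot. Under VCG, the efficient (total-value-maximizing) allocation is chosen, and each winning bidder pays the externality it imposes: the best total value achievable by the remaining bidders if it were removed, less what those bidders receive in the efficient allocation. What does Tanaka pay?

Tanaka pays $52.

Efficient allocation: Tanaka→Lot G ($171), Jensen→Lot A ($125), Farahani→Lot D ($160), Costa→Lot C ($139); total welfare W = $595.
Tanaka receives Lot G at value $171, so the others get W − 171 = $424.
Without Tanaka: best allocation of the remaining 3 bidders over all 4 lots is Jensen→Lot G ($177), Farahani→Lot D ($160), Costa→Lot C ($139), total $476.
VCG payment = (others' best without Tanaka) − (others' welfare with Tanaka) = 476 − 424 = $52.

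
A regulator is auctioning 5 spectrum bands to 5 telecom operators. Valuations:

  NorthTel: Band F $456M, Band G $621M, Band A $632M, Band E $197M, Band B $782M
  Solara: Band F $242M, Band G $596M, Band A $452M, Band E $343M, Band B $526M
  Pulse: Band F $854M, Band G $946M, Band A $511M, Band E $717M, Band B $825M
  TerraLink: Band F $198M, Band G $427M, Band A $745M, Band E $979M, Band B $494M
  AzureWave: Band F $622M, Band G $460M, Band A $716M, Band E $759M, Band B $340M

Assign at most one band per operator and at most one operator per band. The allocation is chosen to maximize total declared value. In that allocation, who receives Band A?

AzureWave receives Band A.

Treat this as an assignment problem: match each operator to one band.
Optimal: NorthTel→Band B ($782M), Solara→Band G ($596M), Pulse→Band F ($854M), TerraLink→Band E ($979M), AzureWave→Band A ($716M) — total 782+596+854+979+716 = $3927M.
Column-greedy (each band in turn goes to its best remaining operator) gives $3505M, worse by 422.
AzureWave's own top band is Band E ($759M), but forcing AzureWave→Band E and reassigning the rest optimally gives only $3736M — worse by 191.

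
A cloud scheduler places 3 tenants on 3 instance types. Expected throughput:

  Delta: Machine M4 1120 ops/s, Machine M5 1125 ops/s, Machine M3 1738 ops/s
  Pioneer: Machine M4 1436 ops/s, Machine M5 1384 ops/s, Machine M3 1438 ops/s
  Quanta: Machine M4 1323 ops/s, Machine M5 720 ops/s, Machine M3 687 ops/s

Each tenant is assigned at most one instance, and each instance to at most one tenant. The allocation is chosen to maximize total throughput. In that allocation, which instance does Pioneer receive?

Pioneer receives Machine M5.

This is the linear assignment problem.
Optimal: Delta→Machine M3 (1738 ops/s), Pioneer→Machine M5 (1384 ops/s), Quanta→Machine M4 (1323 ops/s) — total 1738+1384+1323 = 4445 ops/s.
Pioneer's own top instance is Machine M3 (1438 ops/s), but forcing Pioneer→Machine M3 and reassigning the rest optimally gives only 3886 ops/s — worse by 559.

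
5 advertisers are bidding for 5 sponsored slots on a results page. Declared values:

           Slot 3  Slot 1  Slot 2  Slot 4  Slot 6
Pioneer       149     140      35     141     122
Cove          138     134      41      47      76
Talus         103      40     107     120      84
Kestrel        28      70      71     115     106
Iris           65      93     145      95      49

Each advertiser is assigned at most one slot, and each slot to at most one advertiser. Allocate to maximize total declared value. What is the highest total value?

Optimal: Pioneer→Slot 3 ($149), Cove→Slot 1 ($134), Talus→Slot 4 ($120), Kestrel→Slot 6 ($106), Iris→Slot 2 ($145) — total 149+134+120+106+145 = $654.
Swapping Kestrel↔Cove (Kestrel→Slot 1 $70, Cove→Slot 6 $76) loses 94.
Checked against all permutations: $654 is optimal.

Max total: $654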